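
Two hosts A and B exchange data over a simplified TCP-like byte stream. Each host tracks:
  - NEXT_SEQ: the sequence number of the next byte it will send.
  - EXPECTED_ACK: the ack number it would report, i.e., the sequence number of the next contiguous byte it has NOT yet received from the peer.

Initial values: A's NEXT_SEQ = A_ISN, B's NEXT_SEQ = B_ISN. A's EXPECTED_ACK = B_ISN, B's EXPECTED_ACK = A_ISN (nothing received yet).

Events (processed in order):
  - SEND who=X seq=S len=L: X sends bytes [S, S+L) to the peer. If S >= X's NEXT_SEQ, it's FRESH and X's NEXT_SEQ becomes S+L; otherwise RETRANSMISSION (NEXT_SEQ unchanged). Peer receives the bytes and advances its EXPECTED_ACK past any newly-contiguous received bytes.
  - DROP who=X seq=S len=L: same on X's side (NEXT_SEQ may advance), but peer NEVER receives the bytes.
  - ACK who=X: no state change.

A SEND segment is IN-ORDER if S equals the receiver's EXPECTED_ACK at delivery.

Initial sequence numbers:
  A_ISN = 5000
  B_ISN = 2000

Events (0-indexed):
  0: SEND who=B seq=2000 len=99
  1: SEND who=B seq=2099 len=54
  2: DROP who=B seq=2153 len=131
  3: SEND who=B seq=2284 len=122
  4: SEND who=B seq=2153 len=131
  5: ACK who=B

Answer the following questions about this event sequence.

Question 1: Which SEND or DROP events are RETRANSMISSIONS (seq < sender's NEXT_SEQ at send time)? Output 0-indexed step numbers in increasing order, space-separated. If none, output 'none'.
Answer: 4

Derivation:
Step 0: SEND seq=2000 -> fresh
Step 1: SEND seq=2099 -> fresh
Step 2: DROP seq=2153 -> fresh
Step 3: SEND seq=2284 -> fresh
Step 4: SEND seq=2153 -> retransmit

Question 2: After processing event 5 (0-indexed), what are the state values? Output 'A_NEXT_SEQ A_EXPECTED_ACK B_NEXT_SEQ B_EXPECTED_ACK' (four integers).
After event 0: A_seq=5000 A_ack=2099 B_seq=2099 B_ack=5000
After event 1: A_seq=5000 A_ack=2153 B_seq=2153 B_ack=5000
After event 2: A_seq=5000 A_ack=2153 B_seq=2284 B_ack=5000
After event 3: A_seq=5000 A_ack=2153 B_seq=2406 B_ack=5000
After event 4: A_seq=5000 A_ack=2406 B_seq=2406 B_ack=5000
After event 5: A_seq=5000 A_ack=2406 B_seq=2406 B_ack=5000

5000 2406 2406 5000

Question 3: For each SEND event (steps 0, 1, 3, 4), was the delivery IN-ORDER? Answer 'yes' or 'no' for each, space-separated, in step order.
Step 0: SEND seq=2000 -> in-order
Step 1: SEND seq=2099 -> in-order
Step 3: SEND seq=2284 -> out-of-order
Step 4: SEND seq=2153 -> in-order

Answer: yes yes no yes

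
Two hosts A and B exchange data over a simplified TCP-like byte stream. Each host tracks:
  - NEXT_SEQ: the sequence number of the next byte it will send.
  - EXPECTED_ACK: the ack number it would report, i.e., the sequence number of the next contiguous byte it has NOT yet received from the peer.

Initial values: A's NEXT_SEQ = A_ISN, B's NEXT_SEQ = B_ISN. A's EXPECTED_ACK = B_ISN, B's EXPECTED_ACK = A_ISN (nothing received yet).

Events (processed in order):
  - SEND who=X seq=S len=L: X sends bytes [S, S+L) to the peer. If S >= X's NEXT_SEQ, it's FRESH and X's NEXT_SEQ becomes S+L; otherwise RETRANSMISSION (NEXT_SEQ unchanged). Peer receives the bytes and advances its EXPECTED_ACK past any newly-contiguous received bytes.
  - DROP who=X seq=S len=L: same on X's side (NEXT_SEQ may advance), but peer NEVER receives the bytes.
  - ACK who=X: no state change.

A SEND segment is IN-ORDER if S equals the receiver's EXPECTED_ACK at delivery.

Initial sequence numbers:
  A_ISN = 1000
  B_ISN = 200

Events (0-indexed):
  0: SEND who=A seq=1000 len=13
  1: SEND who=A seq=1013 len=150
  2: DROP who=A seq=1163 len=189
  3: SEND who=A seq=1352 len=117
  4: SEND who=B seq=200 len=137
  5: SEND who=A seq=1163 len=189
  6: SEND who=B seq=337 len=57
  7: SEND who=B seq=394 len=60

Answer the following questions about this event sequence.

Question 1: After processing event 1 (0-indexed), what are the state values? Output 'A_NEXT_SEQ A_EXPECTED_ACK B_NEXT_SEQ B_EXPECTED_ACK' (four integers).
After event 0: A_seq=1013 A_ack=200 B_seq=200 B_ack=1013
After event 1: A_seq=1163 A_ack=200 B_seq=200 B_ack=1163

1163 200 200 1163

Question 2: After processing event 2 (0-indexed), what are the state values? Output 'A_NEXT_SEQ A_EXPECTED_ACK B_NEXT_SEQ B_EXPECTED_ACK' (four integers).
After event 0: A_seq=1013 A_ack=200 B_seq=200 B_ack=1013
After event 1: A_seq=1163 A_ack=200 B_seq=200 B_ack=1163
After event 2: A_seq=1352 A_ack=200 B_seq=200 B_ack=1163

1352 200 200 1163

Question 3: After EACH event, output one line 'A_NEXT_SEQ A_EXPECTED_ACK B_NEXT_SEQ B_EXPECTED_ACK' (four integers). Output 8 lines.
1013 200 200 1013
1163 200 200 1163
1352 200 200 1163
1469 200 200 1163
1469 337 337 1163
1469 337 337 1469
1469 394 394 1469
1469 454 454 1469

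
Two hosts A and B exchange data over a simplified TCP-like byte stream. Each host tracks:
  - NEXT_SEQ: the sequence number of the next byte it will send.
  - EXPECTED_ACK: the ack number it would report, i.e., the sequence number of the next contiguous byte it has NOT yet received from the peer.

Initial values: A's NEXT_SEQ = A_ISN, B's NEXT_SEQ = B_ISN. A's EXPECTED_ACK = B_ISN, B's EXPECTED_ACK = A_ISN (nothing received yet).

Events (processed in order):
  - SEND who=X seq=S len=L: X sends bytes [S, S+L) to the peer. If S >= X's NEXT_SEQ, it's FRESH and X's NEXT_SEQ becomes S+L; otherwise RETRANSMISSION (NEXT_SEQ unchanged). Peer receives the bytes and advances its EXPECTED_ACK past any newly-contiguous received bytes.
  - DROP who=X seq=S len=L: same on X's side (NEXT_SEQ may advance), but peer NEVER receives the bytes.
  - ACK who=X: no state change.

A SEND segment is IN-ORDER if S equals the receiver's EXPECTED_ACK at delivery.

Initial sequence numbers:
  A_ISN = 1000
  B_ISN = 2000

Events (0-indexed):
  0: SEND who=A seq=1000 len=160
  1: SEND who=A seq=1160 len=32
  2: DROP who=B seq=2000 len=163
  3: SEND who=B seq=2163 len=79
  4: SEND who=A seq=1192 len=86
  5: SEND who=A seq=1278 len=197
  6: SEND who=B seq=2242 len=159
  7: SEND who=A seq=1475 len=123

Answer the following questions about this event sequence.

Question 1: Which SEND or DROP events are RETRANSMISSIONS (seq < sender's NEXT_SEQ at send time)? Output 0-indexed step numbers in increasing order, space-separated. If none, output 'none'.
Step 0: SEND seq=1000 -> fresh
Step 1: SEND seq=1160 -> fresh
Step 2: DROP seq=2000 -> fresh
Step 3: SEND seq=2163 -> fresh
Step 4: SEND seq=1192 -> fresh
Step 5: SEND seq=1278 -> fresh
Step 6: SEND seq=2242 -> fresh
Step 7: SEND seq=1475 -> fresh

Answer: none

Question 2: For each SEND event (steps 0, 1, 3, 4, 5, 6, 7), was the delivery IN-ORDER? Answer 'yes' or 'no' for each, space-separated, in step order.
Step 0: SEND seq=1000 -> in-order
Step 1: SEND seq=1160 -> in-order
Step 3: SEND seq=2163 -> out-of-order
Step 4: SEND seq=1192 -> in-order
Step 5: SEND seq=1278 -> in-order
Step 6: SEND seq=2242 -> out-of-order
Step 7: SEND seq=1475 -> in-order

Answer: yes yes no yes yes no yes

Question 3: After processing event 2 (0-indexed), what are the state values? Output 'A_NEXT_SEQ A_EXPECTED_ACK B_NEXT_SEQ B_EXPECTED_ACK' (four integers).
After event 0: A_seq=1160 A_ack=2000 B_seq=2000 B_ack=1160
After event 1: A_seq=1192 A_ack=2000 B_seq=2000 B_ack=1192
After event 2: A_seq=1192 A_ack=2000 B_seq=2163 B_ack=1192

1192 2000 2163 1192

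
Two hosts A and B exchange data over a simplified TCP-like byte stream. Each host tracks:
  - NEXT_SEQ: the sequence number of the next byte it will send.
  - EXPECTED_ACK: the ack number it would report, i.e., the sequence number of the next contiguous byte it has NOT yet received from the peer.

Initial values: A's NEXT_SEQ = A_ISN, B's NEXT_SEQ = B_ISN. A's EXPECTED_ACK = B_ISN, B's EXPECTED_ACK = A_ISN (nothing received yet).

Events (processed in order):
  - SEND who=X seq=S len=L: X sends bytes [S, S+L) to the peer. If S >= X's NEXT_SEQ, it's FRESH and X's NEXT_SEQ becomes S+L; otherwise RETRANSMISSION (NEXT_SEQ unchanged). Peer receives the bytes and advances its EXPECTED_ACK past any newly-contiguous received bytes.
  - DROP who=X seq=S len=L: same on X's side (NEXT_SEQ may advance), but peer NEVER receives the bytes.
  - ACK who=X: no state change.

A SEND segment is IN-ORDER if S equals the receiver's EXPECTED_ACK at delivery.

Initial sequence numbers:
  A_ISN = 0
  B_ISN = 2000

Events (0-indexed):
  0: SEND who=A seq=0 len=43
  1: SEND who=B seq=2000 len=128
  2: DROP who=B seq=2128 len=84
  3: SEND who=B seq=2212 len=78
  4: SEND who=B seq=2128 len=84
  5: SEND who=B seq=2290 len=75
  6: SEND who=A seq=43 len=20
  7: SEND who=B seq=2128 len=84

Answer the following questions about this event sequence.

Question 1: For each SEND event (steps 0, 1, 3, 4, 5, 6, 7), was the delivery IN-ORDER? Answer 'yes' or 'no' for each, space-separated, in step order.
Step 0: SEND seq=0 -> in-order
Step 1: SEND seq=2000 -> in-order
Step 3: SEND seq=2212 -> out-of-order
Step 4: SEND seq=2128 -> in-order
Step 5: SEND seq=2290 -> in-order
Step 6: SEND seq=43 -> in-order
Step 7: SEND seq=2128 -> out-of-order

Answer: yes yes no yes yes yes no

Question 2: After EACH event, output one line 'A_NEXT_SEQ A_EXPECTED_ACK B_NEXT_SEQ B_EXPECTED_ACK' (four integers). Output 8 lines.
43 2000 2000 43
43 2128 2128 43
43 2128 2212 43
43 2128 2290 43
43 2290 2290 43
43 2365 2365 43
63 2365 2365 63
63 2365 2365 63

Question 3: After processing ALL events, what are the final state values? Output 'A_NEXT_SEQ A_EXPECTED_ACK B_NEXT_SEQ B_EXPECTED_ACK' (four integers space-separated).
After event 0: A_seq=43 A_ack=2000 B_seq=2000 B_ack=43
After event 1: A_seq=43 A_ack=2128 B_seq=2128 B_ack=43
After event 2: A_seq=43 A_ack=2128 B_seq=2212 B_ack=43
After event 3: A_seq=43 A_ack=2128 B_seq=2290 B_ack=43
After event 4: A_seq=43 A_ack=2290 B_seq=2290 B_ack=43
After event 5: A_seq=43 A_ack=2365 B_seq=2365 B_ack=43
After event 6: A_seq=63 A_ack=2365 B_seq=2365 B_ack=63
After event 7: A_seq=63 A_ack=2365 B_seq=2365 B_ack=63

Answer: 63 2365 2365 63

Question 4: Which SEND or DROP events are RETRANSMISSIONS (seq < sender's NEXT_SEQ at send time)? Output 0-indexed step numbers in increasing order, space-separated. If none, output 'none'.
Answer: 4 7

Derivation:
Step 0: SEND seq=0 -> fresh
Step 1: SEND seq=2000 -> fresh
Step 2: DROP seq=2128 -> fresh
Step 3: SEND seq=2212 -> fresh
Step 4: SEND seq=2128 -> retransmit
Step 5: SEND seq=2290 -> fresh
Step 6: SEND seq=43 -> fresh
Step 7: SEND seq=2128 -> retransmit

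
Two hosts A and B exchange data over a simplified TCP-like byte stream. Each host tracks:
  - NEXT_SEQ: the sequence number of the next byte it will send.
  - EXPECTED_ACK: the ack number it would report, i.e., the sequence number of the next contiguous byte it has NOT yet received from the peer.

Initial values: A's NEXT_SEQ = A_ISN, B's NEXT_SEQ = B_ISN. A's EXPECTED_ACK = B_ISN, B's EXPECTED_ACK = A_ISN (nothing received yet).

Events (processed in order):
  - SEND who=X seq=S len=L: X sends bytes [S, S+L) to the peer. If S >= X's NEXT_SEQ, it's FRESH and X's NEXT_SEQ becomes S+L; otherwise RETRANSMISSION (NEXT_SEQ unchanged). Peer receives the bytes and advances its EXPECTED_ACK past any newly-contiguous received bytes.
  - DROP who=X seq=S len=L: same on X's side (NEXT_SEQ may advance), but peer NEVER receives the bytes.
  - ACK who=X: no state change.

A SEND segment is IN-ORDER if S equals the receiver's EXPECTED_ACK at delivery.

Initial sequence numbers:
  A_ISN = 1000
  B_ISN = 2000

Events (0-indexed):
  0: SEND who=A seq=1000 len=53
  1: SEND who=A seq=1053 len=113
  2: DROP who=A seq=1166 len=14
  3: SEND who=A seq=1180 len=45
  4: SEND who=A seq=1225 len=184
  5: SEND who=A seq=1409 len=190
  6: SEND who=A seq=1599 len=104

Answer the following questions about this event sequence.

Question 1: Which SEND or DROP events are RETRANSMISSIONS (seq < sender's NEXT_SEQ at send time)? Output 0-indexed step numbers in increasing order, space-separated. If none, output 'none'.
Answer: none

Derivation:
Step 0: SEND seq=1000 -> fresh
Step 1: SEND seq=1053 -> fresh
Step 2: DROP seq=1166 -> fresh
Step 3: SEND seq=1180 -> fresh
Step 4: SEND seq=1225 -> fresh
Step 5: SEND seq=1409 -> fresh
Step 6: SEND seq=1599 -> fresh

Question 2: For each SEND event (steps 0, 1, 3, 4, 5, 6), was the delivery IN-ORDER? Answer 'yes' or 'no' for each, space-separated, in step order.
Answer: yes yes no no no no

Derivation:
Step 0: SEND seq=1000 -> in-order
Step 1: SEND seq=1053 -> in-order
Step 3: SEND seq=1180 -> out-of-order
Step 4: SEND seq=1225 -> out-of-order
Step 5: SEND seq=1409 -> out-of-order
Step 6: SEND seq=1599 -> out-of-order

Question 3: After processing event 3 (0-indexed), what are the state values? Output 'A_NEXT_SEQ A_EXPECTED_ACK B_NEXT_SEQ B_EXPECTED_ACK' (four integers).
After event 0: A_seq=1053 A_ack=2000 B_seq=2000 B_ack=1053
After event 1: A_seq=1166 A_ack=2000 B_seq=2000 B_ack=1166
After event 2: A_seq=1180 A_ack=2000 B_seq=2000 B_ack=1166
After event 3: A_seq=1225 A_ack=2000 B_seq=2000 B_ack=1166

1225 2000 2000 1166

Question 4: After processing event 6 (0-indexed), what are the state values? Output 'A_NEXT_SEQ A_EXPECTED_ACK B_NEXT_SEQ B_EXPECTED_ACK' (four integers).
After event 0: A_seq=1053 A_ack=2000 B_seq=2000 B_ack=1053
After event 1: A_seq=1166 A_ack=2000 B_seq=2000 B_ack=1166
After event 2: A_seq=1180 A_ack=2000 B_seq=2000 B_ack=1166
After event 3: A_seq=1225 A_ack=2000 B_seq=2000 B_ack=1166
After event 4: A_seq=1409 A_ack=2000 B_seq=2000 B_ack=1166
After event 5: A_seq=1599 A_ack=2000 B_seq=2000 B_ack=1166
After event 6: A_seq=1703 A_ack=2000 B_seq=2000 B_ack=1166

1703 2000 2000 1166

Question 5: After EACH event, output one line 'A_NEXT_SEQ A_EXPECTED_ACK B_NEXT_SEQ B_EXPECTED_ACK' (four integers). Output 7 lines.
1053 2000 2000 1053
1166 2000 2000 1166
1180 2000 2000 1166
1225 2000 2000 1166
1409 2000 2000 1166
1599 2000 2000 1166
1703 2000 2000 1166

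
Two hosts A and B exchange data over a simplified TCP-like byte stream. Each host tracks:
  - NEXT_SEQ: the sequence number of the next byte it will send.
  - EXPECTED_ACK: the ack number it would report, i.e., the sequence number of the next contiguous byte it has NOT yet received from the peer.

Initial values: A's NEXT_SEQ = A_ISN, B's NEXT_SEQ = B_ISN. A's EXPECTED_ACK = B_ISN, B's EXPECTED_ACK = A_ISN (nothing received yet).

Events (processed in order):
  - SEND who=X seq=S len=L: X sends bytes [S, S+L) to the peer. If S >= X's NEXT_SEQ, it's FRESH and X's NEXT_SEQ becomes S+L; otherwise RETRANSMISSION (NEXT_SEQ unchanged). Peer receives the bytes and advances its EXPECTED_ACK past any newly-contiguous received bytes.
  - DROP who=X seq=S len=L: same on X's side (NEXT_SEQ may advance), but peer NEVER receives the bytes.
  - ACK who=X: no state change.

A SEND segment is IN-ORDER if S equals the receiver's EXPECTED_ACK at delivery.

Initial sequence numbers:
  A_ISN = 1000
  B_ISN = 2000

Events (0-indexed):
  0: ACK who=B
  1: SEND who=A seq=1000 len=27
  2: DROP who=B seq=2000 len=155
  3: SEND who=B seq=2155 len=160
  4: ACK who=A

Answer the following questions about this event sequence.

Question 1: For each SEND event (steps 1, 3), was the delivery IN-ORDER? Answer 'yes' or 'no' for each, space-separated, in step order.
Answer: yes no

Derivation:
Step 1: SEND seq=1000 -> in-order
Step 3: SEND seq=2155 -> out-of-order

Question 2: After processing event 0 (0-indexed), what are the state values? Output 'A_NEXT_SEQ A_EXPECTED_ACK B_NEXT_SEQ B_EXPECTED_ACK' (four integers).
After event 0: A_seq=1000 A_ack=2000 B_seq=2000 B_ack=1000

1000 2000 2000 1000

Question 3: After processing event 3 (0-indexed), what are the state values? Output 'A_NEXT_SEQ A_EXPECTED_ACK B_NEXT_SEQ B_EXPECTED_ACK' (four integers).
After event 0: A_seq=1000 A_ack=2000 B_seq=2000 B_ack=1000
After event 1: A_seq=1027 A_ack=2000 B_seq=2000 B_ack=1027
After event 2: A_seq=1027 A_ack=2000 B_seq=2155 B_ack=1027
After event 3: A_seq=1027 A_ack=2000 B_seq=2315 B_ack=1027

1027 2000 2315 1027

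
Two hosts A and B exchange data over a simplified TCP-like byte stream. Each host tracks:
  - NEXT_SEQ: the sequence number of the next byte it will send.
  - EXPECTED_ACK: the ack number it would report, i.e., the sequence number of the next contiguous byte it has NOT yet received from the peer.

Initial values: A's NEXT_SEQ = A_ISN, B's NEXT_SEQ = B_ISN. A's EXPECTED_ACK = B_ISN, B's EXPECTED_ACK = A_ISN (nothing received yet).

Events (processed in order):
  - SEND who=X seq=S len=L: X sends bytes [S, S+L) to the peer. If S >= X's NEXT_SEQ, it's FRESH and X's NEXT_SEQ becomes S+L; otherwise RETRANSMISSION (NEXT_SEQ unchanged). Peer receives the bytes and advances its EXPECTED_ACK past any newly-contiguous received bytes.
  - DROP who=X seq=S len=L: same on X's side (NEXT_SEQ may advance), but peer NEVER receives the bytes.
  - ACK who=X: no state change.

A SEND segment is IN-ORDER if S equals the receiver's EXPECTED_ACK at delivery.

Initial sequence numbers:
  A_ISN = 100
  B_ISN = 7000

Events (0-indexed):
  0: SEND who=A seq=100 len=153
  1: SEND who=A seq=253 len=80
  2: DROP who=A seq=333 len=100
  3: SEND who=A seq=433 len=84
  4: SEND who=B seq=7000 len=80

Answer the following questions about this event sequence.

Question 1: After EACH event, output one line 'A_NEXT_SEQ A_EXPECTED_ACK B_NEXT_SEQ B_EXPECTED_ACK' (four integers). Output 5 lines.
253 7000 7000 253
333 7000 7000 333
433 7000 7000 333
517 7000 7000 333
517 7080 7080 333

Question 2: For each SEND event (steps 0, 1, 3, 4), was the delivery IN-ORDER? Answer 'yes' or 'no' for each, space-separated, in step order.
Step 0: SEND seq=100 -> in-order
Step 1: SEND seq=253 -> in-order
Step 3: SEND seq=433 -> out-of-order
Step 4: SEND seq=7000 -> in-order

Answer: yes yes no yes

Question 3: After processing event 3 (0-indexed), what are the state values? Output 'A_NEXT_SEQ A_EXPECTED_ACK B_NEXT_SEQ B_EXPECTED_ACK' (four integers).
After event 0: A_seq=253 A_ack=7000 B_seq=7000 B_ack=253
After event 1: A_seq=333 A_ack=7000 B_seq=7000 B_ack=333
After event 2: A_seq=433 A_ack=7000 B_seq=7000 B_ack=333
After event 3: A_seq=517 A_ack=7000 B_seq=7000 B_ack=333

517 7000 7000 333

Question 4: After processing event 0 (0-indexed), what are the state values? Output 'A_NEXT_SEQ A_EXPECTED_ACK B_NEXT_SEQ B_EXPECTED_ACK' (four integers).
After event 0: A_seq=253 A_ack=7000 B_seq=7000 B_ack=253

253 7000 7000 253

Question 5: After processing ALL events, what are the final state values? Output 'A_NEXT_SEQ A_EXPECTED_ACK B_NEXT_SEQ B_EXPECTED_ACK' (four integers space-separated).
After event 0: A_seq=253 A_ack=7000 B_seq=7000 B_ack=253
After event 1: A_seq=333 A_ack=7000 B_seq=7000 B_ack=333
After event 2: A_seq=433 A_ack=7000 B_seq=7000 B_ack=333
After event 3: A_seq=517 A_ack=7000 B_seq=7000 B_ack=333
After event 4: A_seq=517 A_ack=7080 B_seq=7080 B_ack=333

Answer: 517 7080 7080 333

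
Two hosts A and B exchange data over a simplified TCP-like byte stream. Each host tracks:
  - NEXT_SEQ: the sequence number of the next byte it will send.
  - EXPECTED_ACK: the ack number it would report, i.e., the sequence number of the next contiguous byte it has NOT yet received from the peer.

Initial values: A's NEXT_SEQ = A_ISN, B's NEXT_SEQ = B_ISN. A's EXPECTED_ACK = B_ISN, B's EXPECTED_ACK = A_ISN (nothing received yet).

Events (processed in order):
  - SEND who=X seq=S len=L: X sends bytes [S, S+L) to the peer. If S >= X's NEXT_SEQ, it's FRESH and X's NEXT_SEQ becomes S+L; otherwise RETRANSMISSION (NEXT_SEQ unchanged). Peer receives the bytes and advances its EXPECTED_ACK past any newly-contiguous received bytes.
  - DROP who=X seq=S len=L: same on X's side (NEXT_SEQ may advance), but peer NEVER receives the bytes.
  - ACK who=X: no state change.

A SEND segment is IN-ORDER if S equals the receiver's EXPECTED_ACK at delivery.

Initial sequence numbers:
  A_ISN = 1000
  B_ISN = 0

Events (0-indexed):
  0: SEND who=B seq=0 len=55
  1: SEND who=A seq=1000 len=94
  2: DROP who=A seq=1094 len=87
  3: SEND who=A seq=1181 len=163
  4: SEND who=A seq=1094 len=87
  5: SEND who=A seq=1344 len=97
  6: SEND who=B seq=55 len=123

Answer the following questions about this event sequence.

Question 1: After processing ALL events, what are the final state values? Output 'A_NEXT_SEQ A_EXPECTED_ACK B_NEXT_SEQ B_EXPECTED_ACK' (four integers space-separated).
After event 0: A_seq=1000 A_ack=55 B_seq=55 B_ack=1000
After event 1: A_seq=1094 A_ack=55 B_seq=55 B_ack=1094
After event 2: A_seq=1181 A_ack=55 B_seq=55 B_ack=1094
After event 3: A_seq=1344 A_ack=55 B_seq=55 B_ack=1094
After event 4: A_seq=1344 A_ack=55 B_seq=55 B_ack=1344
After event 5: A_seq=1441 A_ack=55 B_seq=55 B_ack=1441
After event 6: A_seq=1441 A_ack=178 B_seq=178 B_ack=1441

Answer: 1441 178 178 1441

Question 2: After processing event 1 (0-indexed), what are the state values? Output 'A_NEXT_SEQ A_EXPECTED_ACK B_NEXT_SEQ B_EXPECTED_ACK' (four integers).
After event 0: A_seq=1000 A_ack=55 B_seq=55 B_ack=1000
After event 1: A_seq=1094 A_ack=55 B_seq=55 B_ack=1094

1094 55 55 1094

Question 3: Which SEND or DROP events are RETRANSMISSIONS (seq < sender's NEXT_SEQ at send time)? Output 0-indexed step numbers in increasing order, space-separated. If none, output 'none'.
Step 0: SEND seq=0 -> fresh
Step 1: SEND seq=1000 -> fresh
Step 2: DROP seq=1094 -> fresh
Step 3: SEND seq=1181 -> fresh
Step 4: SEND seq=1094 -> retransmit
Step 5: SEND seq=1344 -> fresh
Step 6: SEND seq=55 -> fresh

Answer: 4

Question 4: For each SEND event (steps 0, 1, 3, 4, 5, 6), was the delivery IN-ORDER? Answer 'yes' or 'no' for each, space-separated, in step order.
Answer: yes yes no yes yes yes

Derivation:
Step 0: SEND seq=0 -> in-order
Step 1: SEND seq=1000 -> in-order
Step 3: SEND seq=1181 -> out-of-order
Step 4: SEND seq=1094 -> in-order
Step 5: SEND seq=1344 -> in-order
Step 6: SEND seq=55 -> in-order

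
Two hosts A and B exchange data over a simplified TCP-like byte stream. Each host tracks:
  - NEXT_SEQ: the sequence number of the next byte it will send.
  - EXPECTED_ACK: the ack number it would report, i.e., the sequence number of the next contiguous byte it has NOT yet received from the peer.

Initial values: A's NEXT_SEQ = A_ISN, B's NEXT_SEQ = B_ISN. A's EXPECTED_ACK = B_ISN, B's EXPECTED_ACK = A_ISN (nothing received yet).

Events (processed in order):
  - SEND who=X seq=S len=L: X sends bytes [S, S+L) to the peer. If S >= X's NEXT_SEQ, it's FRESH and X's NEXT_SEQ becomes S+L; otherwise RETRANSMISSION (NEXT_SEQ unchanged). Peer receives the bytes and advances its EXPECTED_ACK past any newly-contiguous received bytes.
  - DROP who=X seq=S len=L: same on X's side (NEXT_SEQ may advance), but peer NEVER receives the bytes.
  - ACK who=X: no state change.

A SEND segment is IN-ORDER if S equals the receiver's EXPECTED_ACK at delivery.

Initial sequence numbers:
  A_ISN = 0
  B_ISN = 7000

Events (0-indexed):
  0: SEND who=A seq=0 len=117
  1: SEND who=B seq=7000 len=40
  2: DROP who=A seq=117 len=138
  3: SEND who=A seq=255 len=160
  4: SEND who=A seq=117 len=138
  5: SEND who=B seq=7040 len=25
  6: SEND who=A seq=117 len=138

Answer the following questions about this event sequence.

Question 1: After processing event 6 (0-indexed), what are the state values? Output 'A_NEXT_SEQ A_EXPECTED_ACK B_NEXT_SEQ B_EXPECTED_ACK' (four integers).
After event 0: A_seq=117 A_ack=7000 B_seq=7000 B_ack=117
After event 1: A_seq=117 A_ack=7040 B_seq=7040 B_ack=117
After event 2: A_seq=255 A_ack=7040 B_seq=7040 B_ack=117
After event 3: A_seq=415 A_ack=7040 B_seq=7040 B_ack=117
After event 4: A_seq=415 A_ack=7040 B_seq=7040 B_ack=415
After event 5: A_seq=415 A_ack=7065 B_seq=7065 B_ack=415
After event 6: A_seq=415 A_ack=7065 B_seq=7065 B_ack=415

415 7065 7065 415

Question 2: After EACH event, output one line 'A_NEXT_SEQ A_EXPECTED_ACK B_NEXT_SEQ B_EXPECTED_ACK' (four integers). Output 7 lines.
117 7000 7000 117
117 7040 7040 117
255 7040 7040 117
415 7040 7040 117
415 7040 7040 415
415 7065 7065 415
415 7065 7065 415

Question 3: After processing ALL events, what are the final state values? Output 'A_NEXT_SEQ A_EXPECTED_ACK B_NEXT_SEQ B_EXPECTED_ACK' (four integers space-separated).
Answer: 415 7065 7065 415

Derivation:
After event 0: A_seq=117 A_ack=7000 B_seq=7000 B_ack=117
After event 1: A_seq=117 A_ack=7040 B_seq=7040 B_ack=117
After event 2: A_seq=255 A_ack=7040 B_seq=7040 B_ack=117
After event 3: A_seq=415 A_ack=7040 B_seq=7040 B_ack=117
After event 4: A_seq=415 A_ack=7040 B_seq=7040 B_ack=415
After event 5: A_seq=415 A_ack=7065 B_seq=7065 B_ack=415
After event 6: A_seq=415 A_ack=7065 B_seq=7065 B_ack=415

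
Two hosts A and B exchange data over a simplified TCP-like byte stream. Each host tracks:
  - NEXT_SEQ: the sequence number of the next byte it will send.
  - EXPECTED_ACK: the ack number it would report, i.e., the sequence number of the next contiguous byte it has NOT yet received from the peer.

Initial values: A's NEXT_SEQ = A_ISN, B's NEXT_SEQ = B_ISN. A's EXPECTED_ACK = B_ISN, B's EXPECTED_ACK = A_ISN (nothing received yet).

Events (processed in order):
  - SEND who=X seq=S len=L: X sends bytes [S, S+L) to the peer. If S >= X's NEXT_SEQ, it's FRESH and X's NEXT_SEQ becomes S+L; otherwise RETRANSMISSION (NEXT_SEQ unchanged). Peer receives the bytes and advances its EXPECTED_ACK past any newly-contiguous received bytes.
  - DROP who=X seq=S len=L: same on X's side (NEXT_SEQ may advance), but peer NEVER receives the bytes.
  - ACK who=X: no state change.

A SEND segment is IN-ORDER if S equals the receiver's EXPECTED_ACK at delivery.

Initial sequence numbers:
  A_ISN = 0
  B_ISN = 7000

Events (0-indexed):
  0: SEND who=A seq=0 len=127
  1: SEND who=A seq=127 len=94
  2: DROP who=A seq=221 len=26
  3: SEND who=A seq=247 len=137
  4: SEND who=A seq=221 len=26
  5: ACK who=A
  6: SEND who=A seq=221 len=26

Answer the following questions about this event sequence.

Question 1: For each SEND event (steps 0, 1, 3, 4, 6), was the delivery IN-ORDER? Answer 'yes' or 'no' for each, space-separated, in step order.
Step 0: SEND seq=0 -> in-order
Step 1: SEND seq=127 -> in-order
Step 3: SEND seq=247 -> out-of-order
Step 4: SEND seq=221 -> in-order
Step 6: SEND seq=221 -> out-of-order

Answer: yes yes no yes no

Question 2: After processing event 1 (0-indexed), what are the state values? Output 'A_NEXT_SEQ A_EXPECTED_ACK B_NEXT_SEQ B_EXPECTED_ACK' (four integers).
After event 0: A_seq=127 A_ack=7000 B_seq=7000 B_ack=127
After event 1: A_seq=221 A_ack=7000 B_seq=7000 B_ack=221

221 7000 7000 221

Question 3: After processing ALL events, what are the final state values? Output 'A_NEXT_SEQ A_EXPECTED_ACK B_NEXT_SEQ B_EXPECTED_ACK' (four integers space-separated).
Answer: 384 7000 7000 384

Derivation:
After event 0: A_seq=127 A_ack=7000 B_seq=7000 B_ack=127
After event 1: A_seq=221 A_ack=7000 B_seq=7000 B_ack=221
After event 2: A_seq=247 A_ack=7000 B_seq=7000 B_ack=221
After event 3: A_seq=384 A_ack=7000 B_seq=7000 B_ack=221
After event 4: A_seq=384 A_ack=7000 B_seq=7000 B_ack=384
After event 5: A_seq=384 A_ack=7000 B_seq=7000 B_ack=384
After event 6: A_seq=384 A_ack=7000 B_seq=7000 B_ack=384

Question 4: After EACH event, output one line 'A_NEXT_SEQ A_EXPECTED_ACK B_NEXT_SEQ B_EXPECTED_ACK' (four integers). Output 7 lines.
127 7000 7000 127
221 7000 7000 221
247 7000 7000 221
384 7000 7000 221
384 7000 7000 384
384 7000 7000 384
384 7000 7000 384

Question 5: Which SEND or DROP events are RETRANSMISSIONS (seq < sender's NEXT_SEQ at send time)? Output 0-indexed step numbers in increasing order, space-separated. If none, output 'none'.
Step 0: SEND seq=0 -> fresh
Step 1: SEND seq=127 -> fresh
Step 2: DROP seq=221 -> fresh
Step 3: SEND seq=247 -> fresh
Step 4: SEND seq=221 -> retransmit
Step 6: SEND seq=221 -> retransmit

Answer: 4 6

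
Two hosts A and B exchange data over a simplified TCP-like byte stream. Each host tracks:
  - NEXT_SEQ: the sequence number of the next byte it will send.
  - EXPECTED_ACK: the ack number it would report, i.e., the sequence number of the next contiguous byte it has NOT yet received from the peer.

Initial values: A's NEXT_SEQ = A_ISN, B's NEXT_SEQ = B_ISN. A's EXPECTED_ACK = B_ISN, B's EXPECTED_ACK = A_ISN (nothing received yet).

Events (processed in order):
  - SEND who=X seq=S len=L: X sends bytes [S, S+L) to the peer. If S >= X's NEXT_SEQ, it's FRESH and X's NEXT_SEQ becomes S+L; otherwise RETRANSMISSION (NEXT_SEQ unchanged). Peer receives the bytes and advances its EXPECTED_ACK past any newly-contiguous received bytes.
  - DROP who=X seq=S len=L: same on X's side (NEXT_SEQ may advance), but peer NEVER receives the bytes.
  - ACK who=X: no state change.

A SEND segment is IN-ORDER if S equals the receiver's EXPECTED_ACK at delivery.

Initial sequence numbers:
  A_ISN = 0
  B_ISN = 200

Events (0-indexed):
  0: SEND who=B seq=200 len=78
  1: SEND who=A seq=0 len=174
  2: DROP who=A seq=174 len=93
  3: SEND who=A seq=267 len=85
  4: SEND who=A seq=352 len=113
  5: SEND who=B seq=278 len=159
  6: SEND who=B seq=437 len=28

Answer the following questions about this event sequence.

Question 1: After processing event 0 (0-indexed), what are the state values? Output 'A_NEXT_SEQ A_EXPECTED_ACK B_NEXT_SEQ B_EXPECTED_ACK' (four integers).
After event 0: A_seq=0 A_ack=278 B_seq=278 B_ack=0

0 278 278 0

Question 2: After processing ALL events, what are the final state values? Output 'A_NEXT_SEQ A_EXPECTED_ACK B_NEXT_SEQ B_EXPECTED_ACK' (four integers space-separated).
After event 0: A_seq=0 A_ack=278 B_seq=278 B_ack=0
After event 1: A_seq=174 A_ack=278 B_seq=278 B_ack=174
After event 2: A_seq=267 A_ack=278 B_seq=278 B_ack=174
After event 3: A_seq=352 A_ack=278 B_seq=278 B_ack=174
After event 4: A_seq=465 A_ack=278 B_seq=278 B_ack=174
After event 5: A_seq=465 A_ack=437 B_seq=437 B_ack=174
After event 6: A_seq=465 A_ack=465 B_seq=465 B_ack=174

Answer: 465 465 465 174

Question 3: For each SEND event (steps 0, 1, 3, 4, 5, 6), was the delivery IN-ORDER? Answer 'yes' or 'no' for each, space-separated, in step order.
Answer: yes yes no no yes yes

Derivation:
Step 0: SEND seq=200 -> in-order
Step 1: SEND seq=0 -> in-order
Step 3: SEND seq=267 -> out-of-order
Step 4: SEND seq=352 -> out-of-order
Step 5: SEND seq=278 -> in-order
Step 6: SEND seq=437 -> in-order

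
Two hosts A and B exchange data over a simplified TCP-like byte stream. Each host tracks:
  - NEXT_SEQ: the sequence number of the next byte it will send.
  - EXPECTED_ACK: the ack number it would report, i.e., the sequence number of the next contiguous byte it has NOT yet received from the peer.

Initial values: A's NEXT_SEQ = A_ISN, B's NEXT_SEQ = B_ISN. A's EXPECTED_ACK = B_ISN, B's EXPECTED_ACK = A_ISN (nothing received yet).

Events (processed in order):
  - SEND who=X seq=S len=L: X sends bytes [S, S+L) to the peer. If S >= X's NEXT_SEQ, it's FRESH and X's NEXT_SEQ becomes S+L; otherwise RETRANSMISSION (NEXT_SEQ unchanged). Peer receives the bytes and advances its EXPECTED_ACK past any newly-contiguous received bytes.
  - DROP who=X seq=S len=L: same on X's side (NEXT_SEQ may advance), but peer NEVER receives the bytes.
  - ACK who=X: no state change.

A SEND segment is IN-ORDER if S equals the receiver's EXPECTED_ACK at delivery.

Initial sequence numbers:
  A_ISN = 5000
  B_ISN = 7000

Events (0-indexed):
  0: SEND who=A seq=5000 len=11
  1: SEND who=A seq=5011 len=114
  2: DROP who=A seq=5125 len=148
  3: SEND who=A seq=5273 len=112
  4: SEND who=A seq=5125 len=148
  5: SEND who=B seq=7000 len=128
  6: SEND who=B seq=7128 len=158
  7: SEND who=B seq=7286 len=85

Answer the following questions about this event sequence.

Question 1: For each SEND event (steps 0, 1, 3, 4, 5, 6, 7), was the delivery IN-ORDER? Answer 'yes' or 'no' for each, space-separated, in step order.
Answer: yes yes no yes yes yes yes

Derivation:
Step 0: SEND seq=5000 -> in-order
Step 1: SEND seq=5011 -> in-order
Step 3: SEND seq=5273 -> out-of-order
Step 4: SEND seq=5125 -> in-order
Step 5: SEND seq=7000 -> in-order
Step 6: SEND seq=7128 -> in-order
Step 7: SEND seq=7286 -> in-order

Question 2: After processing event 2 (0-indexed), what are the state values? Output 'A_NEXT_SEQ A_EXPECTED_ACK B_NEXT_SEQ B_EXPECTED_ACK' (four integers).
After event 0: A_seq=5011 A_ack=7000 B_seq=7000 B_ack=5011
After event 1: A_seq=5125 A_ack=7000 B_seq=7000 B_ack=5125
After event 2: A_seq=5273 A_ack=7000 B_seq=7000 B_ack=5125

5273 7000 7000 5125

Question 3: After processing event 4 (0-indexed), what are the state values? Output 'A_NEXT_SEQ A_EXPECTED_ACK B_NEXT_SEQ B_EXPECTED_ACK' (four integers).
After event 0: A_seq=5011 A_ack=7000 B_seq=7000 B_ack=5011
After event 1: A_seq=5125 A_ack=7000 B_seq=7000 B_ack=5125
After event 2: A_seq=5273 A_ack=7000 B_seq=7000 B_ack=5125
After event 3: A_seq=5385 A_ack=7000 B_seq=7000 B_ack=5125
After event 4: A_seq=5385 A_ack=7000 B_seq=7000 B_ack=5385

5385 7000 7000 5385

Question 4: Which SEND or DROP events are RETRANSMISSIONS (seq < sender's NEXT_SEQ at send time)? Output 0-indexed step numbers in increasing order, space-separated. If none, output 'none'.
Step 0: SEND seq=5000 -> fresh
Step 1: SEND seq=5011 -> fresh
Step 2: DROP seq=5125 -> fresh
Step 3: SEND seq=5273 -> fresh
Step 4: SEND seq=5125 -> retransmit
Step 5: SEND seq=7000 -> fresh
Step 6: SEND seq=7128 -> fresh
Step 7: SEND seq=7286 -> fresh

Answer: 4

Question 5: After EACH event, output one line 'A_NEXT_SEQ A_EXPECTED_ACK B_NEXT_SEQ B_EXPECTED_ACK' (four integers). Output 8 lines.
5011 7000 7000 5011
5125 7000 7000 5125
5273 7000 7000 5125
5385 7000 7000 5125
5385 7000 7000 5385
5385 7128 7128 5385
5385 7286 7286 5385
5385 7371 7371 5385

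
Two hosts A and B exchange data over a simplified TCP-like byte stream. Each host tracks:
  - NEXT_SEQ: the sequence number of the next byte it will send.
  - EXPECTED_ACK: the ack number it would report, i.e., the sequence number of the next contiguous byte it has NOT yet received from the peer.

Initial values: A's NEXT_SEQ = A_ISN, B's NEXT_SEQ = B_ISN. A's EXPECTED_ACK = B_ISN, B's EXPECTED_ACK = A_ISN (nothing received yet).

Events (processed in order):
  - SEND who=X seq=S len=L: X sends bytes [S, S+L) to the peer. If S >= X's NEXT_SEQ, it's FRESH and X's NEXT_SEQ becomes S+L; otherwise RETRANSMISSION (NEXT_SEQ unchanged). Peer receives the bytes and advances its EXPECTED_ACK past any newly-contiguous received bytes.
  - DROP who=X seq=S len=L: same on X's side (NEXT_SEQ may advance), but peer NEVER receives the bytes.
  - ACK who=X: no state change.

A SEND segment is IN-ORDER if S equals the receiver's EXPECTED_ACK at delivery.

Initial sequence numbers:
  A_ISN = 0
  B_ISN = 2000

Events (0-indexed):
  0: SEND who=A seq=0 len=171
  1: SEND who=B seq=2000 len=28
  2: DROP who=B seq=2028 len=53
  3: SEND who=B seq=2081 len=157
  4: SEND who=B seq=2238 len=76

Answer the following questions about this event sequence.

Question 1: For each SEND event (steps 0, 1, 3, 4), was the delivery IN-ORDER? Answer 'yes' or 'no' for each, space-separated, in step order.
Answer: yes yes no no

Derivation:
Step 0: SEND seq=0 -> in-order
Step 1: SEND seq=2000 -> in-order
Step 3: SEND seq=2081 -> out-of-order
Step 4: SEND seq=2238 -> out-of-order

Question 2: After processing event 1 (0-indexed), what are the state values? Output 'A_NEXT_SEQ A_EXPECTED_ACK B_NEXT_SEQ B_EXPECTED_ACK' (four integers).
After event 0: A_seq=171 A_ack=2000 B_seq=2000 B_ack=171
After event 1: A_seq=171 A_ack=2028 B_seq=2028 B_ack=171

171 2028 2028 171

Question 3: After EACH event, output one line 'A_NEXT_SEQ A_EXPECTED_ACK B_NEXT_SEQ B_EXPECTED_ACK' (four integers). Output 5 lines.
171 2000 2000 171
171 2028 2028 171
171 2028 2081 171
171 2028 2238 171
171 2028 2314 171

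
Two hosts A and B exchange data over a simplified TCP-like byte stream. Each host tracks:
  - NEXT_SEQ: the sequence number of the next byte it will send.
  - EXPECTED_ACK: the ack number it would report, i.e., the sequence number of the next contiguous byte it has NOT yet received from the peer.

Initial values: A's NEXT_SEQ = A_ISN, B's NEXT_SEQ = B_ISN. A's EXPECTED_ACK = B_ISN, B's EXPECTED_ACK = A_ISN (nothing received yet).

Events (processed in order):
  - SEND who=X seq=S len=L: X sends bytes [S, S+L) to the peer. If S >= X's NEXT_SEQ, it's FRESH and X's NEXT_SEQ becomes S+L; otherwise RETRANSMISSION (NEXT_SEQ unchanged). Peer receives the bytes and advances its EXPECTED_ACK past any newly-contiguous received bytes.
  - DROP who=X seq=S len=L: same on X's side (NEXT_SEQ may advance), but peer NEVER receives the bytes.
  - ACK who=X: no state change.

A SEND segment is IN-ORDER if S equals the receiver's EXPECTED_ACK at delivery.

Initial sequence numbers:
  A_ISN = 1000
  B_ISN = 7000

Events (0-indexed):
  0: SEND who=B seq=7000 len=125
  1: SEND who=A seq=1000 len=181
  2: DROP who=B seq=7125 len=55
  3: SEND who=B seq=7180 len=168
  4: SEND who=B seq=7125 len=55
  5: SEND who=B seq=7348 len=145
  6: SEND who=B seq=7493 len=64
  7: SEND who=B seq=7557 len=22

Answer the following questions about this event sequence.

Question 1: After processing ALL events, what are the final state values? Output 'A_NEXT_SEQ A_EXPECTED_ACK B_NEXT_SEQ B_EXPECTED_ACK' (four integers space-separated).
After event 0: A_seq=1000 A_ack=7125 B_seq=7125 B_ack=1000
After event 1: A_seq=1181 A_ack=7125 B_seq=7125 B_ack=1181
After event 2: A_seq=1181 A_ack=7125 B_seq=7180 B_ack=1181
After event 3: A_seq=1181 A_ack=7125 B_seq=7348 B_ack=1181
After event 4: A_seq=1181 A_ack=7348 B_seq=7348 B_ack=1181
After event 5: A_seq=1181 A_ack=7493 B_seq=7493 B_ack=1181
After event 6: A_seq=1181 A_ack=7557 B_seq=7557 B_ack=1181
After event 7: A_seq=1181 A_ack=7579 B_seq=7579 B_ack=1181

Answer: 1181 7579 7579 1181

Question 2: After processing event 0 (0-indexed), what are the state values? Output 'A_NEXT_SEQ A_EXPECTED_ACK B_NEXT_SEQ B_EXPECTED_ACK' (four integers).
After event 0: A_seq=1000 A_ack=7125 B_seq=7125 B_ack=1000

1000 7125 7125 1000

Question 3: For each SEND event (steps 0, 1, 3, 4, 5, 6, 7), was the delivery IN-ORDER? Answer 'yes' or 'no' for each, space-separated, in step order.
Answer: yes yes no yes yes yes yes

Derivation:
Step 0: SEND seq=7000 -> in-order
Step 1: SEND seq=1000 -> in-order
Step 3: SEND seq=7180 -> out-of-order
Step 4: SEND seq=7125 -> in-order
Step 5: SEND seq=7348 -> in-order
Step 6: SEND seq=7493 -> in-order
Step 7: SEND seq=7557 -> in-order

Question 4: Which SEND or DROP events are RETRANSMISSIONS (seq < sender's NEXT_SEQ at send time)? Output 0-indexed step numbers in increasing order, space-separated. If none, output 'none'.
Step 0: SEND seq=7000 -> fresh
Step 1: SEND seq=1000 -> fresh
Step 2: DROP seq=7125 -> fresh
Step 3: SEND seq=7180 -> fresh
Step 4: SEND seq=7125 -> retransmit
Step 5: SEND seq=7348 -> fresh
Step 6: SEND seq=7493 -> fresh
Step 7: SEND seq=7557 -> fresh

Answer: 4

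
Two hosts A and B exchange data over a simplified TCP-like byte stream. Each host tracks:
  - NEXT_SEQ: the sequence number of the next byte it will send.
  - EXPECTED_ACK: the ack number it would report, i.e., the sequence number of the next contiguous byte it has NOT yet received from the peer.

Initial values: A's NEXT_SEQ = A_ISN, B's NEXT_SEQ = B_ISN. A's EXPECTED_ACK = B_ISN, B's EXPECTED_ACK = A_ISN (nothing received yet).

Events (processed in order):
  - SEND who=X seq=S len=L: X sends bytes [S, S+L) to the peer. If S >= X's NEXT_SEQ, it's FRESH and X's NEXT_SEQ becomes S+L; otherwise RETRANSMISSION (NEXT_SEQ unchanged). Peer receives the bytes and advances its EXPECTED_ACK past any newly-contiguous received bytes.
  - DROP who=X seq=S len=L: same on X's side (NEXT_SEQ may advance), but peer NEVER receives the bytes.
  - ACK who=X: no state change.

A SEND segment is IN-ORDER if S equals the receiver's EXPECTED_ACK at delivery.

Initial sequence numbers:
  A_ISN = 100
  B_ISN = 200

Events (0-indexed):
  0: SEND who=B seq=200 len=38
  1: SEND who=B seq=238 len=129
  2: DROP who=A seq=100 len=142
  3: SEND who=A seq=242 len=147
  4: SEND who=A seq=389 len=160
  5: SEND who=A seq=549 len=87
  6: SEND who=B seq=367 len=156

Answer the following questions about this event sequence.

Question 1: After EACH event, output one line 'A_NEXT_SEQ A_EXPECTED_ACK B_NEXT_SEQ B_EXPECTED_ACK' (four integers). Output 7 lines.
100 238 238 100
100 367 367 100
242 367 367 100
389 367 367 100
549 367 367 100
636 367 367 100
636 523 523 100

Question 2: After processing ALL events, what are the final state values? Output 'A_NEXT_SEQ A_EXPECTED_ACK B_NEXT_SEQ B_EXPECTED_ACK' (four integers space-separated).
Answer: 636 523 523 100

Derivation:
After event 0: A_seq=100 A_ack=238 B_seq=238 B_ack=100
After event 1: A_seq=100 A_ack=367 B_seq=367 B_ack=100
After event 2: A_seq=242 A_ack=367 B_seq=367 B_ack=100
After event 3: A_seq=389 A_ack=367 B_seq=367 B_ack=100
After event 4: A_seq=549 A_ack=367 B_seq=367 B_ack=100
After event 5: A_seq=636 A_ack=367 B_seq=367 B_ack=100
After event 6: A_seq=636 A_ack=523 B_seq=523 B_ack=100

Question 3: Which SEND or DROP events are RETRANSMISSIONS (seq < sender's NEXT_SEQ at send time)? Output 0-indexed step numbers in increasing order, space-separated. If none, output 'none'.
Answer: none

Derivation:
Step 0: SEND seq=200 -> fresh
Step 1: SEND seq=238 -> fresh
Step 2: DROP seq=100 -> fresh
Step 3: SEND seq=242 -> fresh
Step 4: SEND seq=389 -> fresh
Step 5: SEND seq=549 -> fresh
Step 6: SEND seq=367 -> fresh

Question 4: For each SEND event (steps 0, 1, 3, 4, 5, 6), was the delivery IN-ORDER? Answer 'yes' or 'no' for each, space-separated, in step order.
Step 0: SEND seq=200 -> in-order
Step 1: SEND seq=238 -> in-order
Step 3: SEND seq=242 -> out-of-order
Step 4: SEND seq=389 -> out-of-order
Step 5: SEND seq=549 -> out-of-order
Step 6: SEND seq=367 -> in-order

Answer: yes yes no no no yes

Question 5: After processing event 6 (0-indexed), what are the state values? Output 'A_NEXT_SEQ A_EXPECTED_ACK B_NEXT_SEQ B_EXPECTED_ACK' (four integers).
After event 0: A_seq=100 A_ack=238 B_seq=238 B_ack=100
After event 1: A_seq=100 A_ack=367 B_seq=367 B_ack=100
After event 2: A_seq=242 A_ack=367 B_seq=367 B_ack=100
After event 3: A_seq=389 A_ack=367 B_seq=367 B_ack=100
After event 4: A_seq=549 A_ack=367 B_seq=367 B_ack=100
After event 5: A_seq=636 A_ack=367 B_seq=367 B_ack=100
After event 6: A_seq=636 A_ack=523 B_seq=523 B_ack=100

636 523 523 100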